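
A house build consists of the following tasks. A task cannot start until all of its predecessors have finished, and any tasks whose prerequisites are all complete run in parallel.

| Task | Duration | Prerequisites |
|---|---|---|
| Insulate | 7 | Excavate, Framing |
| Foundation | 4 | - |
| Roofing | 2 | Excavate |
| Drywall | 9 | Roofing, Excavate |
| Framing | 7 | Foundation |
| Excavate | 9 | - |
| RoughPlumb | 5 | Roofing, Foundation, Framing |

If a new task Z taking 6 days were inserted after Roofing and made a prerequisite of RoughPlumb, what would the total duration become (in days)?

Originally the schedule takes 20 days.
With Z inserted, RoughPlumb now waits for max(Roofing, Foundation, Framing, Z).
New critical path: Excavate→Roofing→Z→RoughPlumb = 9+2+6+5 = 22 ⇒ 22 days.

22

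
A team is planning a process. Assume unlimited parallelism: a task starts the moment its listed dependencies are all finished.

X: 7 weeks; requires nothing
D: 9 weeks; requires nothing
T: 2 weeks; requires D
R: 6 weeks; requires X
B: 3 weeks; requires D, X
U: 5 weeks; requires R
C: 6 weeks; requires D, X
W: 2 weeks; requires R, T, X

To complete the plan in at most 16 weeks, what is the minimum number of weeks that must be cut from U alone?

2

Current finish: 18 weeks; target: 16.
U is on every critical path, so each week cut from U cuts the finish by one (this holds down to a finish of 15).
Need 18 − 16 = 2 weeks off U → U becomes 3 weeks, finish becomes 16.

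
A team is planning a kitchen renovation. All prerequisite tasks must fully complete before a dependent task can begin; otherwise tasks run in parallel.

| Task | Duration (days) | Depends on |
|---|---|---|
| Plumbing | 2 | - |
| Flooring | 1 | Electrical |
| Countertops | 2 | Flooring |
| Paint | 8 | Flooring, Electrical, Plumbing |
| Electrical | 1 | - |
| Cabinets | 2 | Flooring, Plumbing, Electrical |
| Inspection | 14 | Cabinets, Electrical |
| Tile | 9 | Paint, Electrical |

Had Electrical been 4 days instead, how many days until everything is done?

The binding path is Electrical→Flooring→Paint→Tile = 1+1+8+9 = 19; finish at 19 days.
Electrical lies on that path, so at 4 days the path becomes 22 days.
That remains the longest chain; total 22 days.

22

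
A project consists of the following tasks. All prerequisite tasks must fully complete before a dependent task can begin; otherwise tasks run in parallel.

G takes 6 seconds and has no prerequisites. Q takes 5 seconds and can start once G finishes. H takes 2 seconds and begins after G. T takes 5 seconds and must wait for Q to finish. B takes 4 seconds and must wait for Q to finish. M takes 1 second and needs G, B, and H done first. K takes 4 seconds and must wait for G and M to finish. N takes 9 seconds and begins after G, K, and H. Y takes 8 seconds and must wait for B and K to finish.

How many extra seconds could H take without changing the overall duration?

7

Critical path: G→Q→B→M→K→N = 6+5+4+1+4+9 = 29, so the finish is 29 seconds.
H finishes as early as 8 and must finish by 15.
Slack of H = 13 − 6 = 7 seconds.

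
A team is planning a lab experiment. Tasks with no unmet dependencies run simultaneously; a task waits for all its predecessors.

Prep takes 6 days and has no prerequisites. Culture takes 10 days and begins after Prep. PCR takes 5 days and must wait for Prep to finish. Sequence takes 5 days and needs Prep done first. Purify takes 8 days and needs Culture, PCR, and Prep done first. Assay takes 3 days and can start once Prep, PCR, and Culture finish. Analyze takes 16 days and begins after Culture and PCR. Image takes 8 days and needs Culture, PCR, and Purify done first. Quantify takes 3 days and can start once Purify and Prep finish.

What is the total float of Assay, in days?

The longest chain is Prep→Culture→Purify→Image = 6+10+8+8 = 32; overall finish 32 days.
The longest chain containing Assay totals 19 days.
Slack of Assay = 29 − 16 = 13 days.

13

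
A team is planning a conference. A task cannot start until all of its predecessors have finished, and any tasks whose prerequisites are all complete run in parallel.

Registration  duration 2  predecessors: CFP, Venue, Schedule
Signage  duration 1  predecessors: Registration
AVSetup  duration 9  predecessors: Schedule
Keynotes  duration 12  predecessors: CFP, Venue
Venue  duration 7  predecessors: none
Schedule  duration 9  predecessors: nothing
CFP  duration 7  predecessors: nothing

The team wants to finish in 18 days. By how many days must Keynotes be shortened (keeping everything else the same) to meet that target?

1

Current finish: 19 days; target: 18.
Keynotes is on every critical path, so each day cut from Keynotes cuts the finish by one (this holds down to a finish of 18).
Need 19 − 18 = 1 day off Keynotes → Keynotes becomes 11 days, finish becomes 18.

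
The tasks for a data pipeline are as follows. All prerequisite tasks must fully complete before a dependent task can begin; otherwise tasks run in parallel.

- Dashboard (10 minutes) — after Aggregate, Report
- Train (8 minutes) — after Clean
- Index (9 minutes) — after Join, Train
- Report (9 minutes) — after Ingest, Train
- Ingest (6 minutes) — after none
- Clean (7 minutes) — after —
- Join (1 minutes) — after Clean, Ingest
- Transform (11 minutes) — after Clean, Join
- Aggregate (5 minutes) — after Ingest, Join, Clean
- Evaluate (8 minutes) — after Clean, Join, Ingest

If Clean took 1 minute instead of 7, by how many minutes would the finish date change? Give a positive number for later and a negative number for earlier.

The binding path is Clean→Train→Report→Dashboard = 7+8+9+10 = 34; finish at 34 minutes.
Clean is on the critical path; changing it to 1 makes that path 28 minutes.
The critical path is still Clean→Train→Report→Dashboard; finish is now 28 minutes.
Change in finish: 28 − 34 = -6 minutes.

-6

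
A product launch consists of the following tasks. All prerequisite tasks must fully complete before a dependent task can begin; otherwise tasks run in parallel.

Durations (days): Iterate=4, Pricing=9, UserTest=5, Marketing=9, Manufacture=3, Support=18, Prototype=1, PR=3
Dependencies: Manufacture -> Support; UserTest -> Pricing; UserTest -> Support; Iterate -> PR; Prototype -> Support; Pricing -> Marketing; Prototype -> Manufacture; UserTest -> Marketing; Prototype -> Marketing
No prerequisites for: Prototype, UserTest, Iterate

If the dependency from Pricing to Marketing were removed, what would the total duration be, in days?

Original critical path: UserTest→Pricing→Marketing = 5+9+9 = 23 ⇒ 23 days.
Without Pricing→Marketing, Marketing's earliest start moves from 14 to 5.
New critical path: UserTest→Support = 5+18 = 23 ⇒ 23 days.

23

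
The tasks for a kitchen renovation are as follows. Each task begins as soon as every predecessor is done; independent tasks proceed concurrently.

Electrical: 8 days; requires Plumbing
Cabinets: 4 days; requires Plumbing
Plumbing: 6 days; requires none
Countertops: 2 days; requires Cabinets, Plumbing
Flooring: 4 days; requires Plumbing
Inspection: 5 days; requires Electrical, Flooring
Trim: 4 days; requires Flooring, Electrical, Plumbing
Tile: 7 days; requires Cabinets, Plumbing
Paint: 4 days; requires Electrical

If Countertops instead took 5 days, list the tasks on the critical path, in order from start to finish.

Plumbing, Electrical, Inspection

As given, the longest chain is Plumbing→Electrical→Inspection = 6+8+5 = 19, so the finish is 19 days.
Countertops is off the critical path — its longest chain is 12 days, giving 7 of slack.
No other chain overtakes it, so the finish is 19 days.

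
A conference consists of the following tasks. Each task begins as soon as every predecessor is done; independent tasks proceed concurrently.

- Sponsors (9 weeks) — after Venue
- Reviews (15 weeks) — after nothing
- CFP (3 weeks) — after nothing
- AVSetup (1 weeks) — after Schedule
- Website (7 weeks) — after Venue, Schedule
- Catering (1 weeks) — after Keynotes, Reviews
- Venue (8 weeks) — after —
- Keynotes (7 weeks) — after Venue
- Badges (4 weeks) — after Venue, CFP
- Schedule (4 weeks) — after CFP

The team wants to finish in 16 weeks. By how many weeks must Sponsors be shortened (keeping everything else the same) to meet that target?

Current finish: 17 weeks; target: 16.
Sponsors is on every critical path, so each week cut from Sponsors cuts the finish by one (this holds down to a finish of 16).
Need 17 − 16 = 1 week off Sponsors → Sponsors becomes 8 weeks, finish becomes 16.

1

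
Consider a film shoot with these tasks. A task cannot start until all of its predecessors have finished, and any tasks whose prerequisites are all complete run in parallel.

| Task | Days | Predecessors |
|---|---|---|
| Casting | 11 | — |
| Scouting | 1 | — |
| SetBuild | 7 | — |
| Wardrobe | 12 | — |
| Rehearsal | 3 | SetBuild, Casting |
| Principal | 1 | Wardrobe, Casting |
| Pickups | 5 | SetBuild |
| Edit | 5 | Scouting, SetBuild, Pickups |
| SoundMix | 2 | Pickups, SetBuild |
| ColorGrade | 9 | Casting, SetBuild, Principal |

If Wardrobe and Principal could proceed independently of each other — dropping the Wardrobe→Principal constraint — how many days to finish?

21

Before: longest chain Wardrobe→Principal→ColorGrade = 12+1+9 = 22, finish 22.
Without Wardrobe→Principal, Principal's earliest start moves from 12 to 11.
New critical path: Casting→Principal→ColorGrade = 11+1+9 = 21 ⇒ 21 days.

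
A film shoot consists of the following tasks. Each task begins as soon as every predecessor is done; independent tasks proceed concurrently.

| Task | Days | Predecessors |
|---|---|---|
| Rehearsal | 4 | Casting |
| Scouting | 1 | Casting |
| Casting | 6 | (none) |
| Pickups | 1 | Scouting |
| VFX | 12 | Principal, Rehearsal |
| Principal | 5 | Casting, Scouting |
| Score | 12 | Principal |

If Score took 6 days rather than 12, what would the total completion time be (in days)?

24

As given, the longest chain is Casting→Scouting→Principal→Score = 6+1+5+12 = 24, so the finish is 24 days.
Score lies on that path, so at 6 days the path becomes 18 days.
Now Casting→Scouting→Principal→VFX = 6+1+5+12 = 24 is longest, so the finish becomes 24 days.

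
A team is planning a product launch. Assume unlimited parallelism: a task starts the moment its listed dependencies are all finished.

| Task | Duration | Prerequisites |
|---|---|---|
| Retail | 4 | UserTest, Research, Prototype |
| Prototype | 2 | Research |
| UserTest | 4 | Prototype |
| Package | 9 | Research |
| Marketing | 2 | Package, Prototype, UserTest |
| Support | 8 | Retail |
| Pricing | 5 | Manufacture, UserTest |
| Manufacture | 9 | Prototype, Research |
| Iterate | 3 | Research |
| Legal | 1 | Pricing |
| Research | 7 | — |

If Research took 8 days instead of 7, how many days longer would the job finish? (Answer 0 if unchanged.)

As given, the longest chain is Research→Prototype→UserTest→Retail→Support = 7+2+4+4+8 = 25, so the finish is 25 days.
Research lies on that path, so at 8 days the path becomes 26 days.
No other chain overtakes it, so the finish is 26 days.
Change in finish: 26 − 25 = +1 days.

1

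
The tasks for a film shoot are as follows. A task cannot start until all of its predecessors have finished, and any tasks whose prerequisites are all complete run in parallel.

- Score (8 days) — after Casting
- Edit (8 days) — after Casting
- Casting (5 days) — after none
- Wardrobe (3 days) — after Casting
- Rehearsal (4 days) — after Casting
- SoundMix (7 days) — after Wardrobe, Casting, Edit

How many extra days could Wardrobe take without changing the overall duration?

5

Critical path: Casting→Edit→SoundMix = 5+8+7 = 20, so the finish is 20 days.
Wardrobe finishes as early as 8 and must finish by 13.
Float = 20 − 15 = 5.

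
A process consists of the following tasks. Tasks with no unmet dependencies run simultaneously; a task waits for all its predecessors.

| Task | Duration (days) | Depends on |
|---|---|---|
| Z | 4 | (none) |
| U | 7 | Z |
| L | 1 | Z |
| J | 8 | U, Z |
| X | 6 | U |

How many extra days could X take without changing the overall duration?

Z→U→J = 4+7+8 = 19 sets the makespan at 19 days.
Longest path through X: 17 days (earliest finish 17, latest finish 19).
Float = 19 − 17 = 2.

2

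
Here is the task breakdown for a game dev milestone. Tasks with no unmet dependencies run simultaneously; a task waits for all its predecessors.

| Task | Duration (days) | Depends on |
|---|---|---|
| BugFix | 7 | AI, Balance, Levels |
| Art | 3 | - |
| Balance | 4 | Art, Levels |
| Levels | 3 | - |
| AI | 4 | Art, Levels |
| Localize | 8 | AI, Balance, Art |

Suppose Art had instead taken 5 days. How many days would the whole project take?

17

Baseline: Art→AI→Localize = 3+4+8 = 15 → 15 days.
Art is on the critical path; changing it to 5 makes that path 17 days.
No other chain overtakes it, so the finish is 17 days.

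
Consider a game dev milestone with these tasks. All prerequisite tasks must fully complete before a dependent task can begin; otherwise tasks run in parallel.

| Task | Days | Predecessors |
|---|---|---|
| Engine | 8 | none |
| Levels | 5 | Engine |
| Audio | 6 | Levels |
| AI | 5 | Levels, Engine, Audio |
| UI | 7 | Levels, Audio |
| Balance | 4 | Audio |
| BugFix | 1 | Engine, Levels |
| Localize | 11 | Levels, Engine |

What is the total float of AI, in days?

The longest chain is Engine→Levels→Audio→UI = 8+5+6+7 = 26; overall finish 26 days.
AI finishes as early as 24 and must finish by 26.
So AI can slip 26 − 24 = 2 days.

2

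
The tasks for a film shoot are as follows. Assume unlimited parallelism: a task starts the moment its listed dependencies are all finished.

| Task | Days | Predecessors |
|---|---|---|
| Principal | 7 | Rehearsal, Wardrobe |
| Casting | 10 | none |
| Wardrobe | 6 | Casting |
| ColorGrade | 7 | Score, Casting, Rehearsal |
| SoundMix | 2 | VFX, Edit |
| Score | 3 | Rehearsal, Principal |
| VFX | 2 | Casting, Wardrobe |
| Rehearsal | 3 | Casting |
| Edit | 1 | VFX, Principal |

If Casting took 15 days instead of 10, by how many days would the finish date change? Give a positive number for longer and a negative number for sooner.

Baseline: Casting→Wardrobe→Principal→Score→ColorGrade = 10+6+7+3+7 = 33 → 33 days.
Casting lies on that path, so at 15 days the path becomes 38 days.
The critical path is still Casting→Wardrobe→Principal→Score→ColorGrade; finish is now 38 days.
Change in finish: 38 − 33 = +5 days.

5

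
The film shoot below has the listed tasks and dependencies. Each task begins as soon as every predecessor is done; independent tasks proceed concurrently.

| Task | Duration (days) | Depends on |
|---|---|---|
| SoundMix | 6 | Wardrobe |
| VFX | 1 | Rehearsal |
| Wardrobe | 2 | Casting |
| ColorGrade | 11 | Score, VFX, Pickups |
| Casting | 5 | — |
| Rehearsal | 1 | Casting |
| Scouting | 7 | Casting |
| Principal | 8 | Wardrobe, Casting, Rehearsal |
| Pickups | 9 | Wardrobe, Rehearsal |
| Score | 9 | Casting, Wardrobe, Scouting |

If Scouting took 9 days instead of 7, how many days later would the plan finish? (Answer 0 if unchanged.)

2

The binding path is Casting→Scouting→Score→ColorGrade = 5+7+9+11 = 32; finish at 32 days.
Scouting is on the critical path; changing it to 9 makes that path 34 days.
That remains the longest chain; total 34 days.
Change in finish: 34 − 32 = +2 days.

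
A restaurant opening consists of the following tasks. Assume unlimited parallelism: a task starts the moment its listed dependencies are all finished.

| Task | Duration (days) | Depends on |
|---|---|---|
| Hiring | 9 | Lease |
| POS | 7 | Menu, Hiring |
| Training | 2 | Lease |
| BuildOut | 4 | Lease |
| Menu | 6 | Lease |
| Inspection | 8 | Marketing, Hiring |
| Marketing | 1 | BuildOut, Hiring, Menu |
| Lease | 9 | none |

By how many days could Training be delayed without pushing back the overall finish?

Lease→Hiring→Marketing→Inspection = 9+9+1+8 = 27 sets the makespan at 27 days.
Longest path through Training: 11 days (earliest finish 11, latest finish 27).
Float = 27 − 11 = 16.

16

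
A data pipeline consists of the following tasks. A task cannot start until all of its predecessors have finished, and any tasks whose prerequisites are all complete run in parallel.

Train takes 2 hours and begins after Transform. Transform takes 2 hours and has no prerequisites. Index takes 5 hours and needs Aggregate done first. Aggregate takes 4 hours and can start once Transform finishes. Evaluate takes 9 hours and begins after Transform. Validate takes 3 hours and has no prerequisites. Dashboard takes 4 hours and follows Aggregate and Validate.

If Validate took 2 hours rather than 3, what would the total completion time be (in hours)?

The binding path is Transform→Aggregate→Index = 2+4+5 = 11; finish at 11 hours.
Validate is off the critical path — its longest chain is 7 hours, giving 4 of slack.
No other chain overtakes it, so the finish is 11 hours.

11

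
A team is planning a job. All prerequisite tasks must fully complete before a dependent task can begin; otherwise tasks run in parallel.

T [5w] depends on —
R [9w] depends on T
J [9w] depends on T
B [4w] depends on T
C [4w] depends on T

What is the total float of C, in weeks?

Critical path: T→R = 5+9 = 14, so the finish is 14 weeks.
C finishes as early as 9 and must finish by 14.
Float = 14 − 9 = 5.

5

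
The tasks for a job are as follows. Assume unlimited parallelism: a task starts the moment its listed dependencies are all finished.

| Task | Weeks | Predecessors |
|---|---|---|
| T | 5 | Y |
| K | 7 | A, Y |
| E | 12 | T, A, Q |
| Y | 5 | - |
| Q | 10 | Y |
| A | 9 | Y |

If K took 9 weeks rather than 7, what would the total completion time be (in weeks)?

The binding path is Y→Q→E = 5+10+12 = 27; finish at 27 weeks.
The longest path through K is only 21 weeks, so K has float 6.
The critical path is still Y→Q→E; finish is now 27 weeks.

27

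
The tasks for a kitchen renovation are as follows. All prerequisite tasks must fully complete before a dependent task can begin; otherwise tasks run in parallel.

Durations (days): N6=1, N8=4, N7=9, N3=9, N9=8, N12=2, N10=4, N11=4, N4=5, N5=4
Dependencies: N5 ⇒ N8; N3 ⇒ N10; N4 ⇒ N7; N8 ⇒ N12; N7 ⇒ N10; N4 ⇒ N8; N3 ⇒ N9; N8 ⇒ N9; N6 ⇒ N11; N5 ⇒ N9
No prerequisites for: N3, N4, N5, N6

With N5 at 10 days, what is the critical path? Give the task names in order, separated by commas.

Baseline: N4→N7→N10 = 5+9+4 = 18 → 18 days.
N5 has 2 days of float (longest path through it is 16).
The binding chain switches to N5→N8→N9 = 10+4+8 = 22; finish 22 days.

N5, N8, N9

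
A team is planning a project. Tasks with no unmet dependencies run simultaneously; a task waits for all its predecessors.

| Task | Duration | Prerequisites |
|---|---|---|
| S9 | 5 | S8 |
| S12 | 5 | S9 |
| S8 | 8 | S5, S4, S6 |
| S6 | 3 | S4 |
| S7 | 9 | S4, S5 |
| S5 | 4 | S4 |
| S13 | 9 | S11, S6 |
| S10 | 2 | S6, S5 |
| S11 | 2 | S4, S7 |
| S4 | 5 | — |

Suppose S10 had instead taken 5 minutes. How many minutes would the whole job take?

Critical path before the change: S4→S5→S7→S11→S13 = 5+4+9+2+9 = 29 giving 29 minutes.
S10 has 18 minutes of float (longest path through it is 11).
That remains the longest chain; total 29 minutes.

29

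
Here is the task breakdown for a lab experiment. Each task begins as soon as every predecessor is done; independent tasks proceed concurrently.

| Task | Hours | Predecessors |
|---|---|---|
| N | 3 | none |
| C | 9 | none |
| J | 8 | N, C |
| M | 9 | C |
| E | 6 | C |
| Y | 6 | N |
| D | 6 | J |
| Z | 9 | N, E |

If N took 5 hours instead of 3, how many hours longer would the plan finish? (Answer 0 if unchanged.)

0

Baseline: C→E→Z = 9+6+9 = 24 → 24 hours.
N has 7 hours of float (longest path through it is 17).
That remains the longest chain; total 24 hours.
Change in finish: 24 − 24 = +0 hours.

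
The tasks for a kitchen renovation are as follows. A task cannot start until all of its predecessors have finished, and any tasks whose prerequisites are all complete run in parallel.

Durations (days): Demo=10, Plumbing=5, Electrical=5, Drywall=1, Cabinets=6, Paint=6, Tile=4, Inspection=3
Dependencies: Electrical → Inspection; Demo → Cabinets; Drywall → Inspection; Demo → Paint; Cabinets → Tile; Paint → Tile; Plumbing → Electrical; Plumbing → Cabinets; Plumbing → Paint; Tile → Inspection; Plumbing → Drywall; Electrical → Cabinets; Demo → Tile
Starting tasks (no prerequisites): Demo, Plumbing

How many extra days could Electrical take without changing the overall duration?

Critical path: Demo→Cabinets→Tile→Inspection = 10+6+4+3 = 23, so the finish is 23 days.
Longest path through Electrical: 23 days (earliest finish 10, latest finish 10).
Slack of Electrical = 5 − 5 = 0 days.

0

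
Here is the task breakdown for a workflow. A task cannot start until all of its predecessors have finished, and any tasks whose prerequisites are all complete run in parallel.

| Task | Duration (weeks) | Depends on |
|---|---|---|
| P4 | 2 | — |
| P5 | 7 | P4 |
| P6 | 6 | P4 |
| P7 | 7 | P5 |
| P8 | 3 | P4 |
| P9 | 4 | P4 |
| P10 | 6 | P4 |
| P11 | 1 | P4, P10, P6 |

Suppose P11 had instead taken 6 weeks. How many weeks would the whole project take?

16

Actual critical path: P4→P5→P7 = 2+7+7 = 16 ⇒ 16 weeks.
The longest path through P11 is only 9 weeks, so P11 has float 7.
No other chain overtakes it, so the finish is 16 weeks.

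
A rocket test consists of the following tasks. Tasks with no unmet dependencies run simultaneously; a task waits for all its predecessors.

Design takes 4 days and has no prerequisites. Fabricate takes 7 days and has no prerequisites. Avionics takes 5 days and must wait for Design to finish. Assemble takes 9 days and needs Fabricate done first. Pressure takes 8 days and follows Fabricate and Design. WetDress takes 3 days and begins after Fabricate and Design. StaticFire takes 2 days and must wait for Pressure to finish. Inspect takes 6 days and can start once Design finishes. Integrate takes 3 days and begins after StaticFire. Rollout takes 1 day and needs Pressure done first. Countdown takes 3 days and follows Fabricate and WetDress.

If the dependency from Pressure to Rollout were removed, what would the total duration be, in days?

With the dependency in place, Fabricate→Pressure→StaticFire→Integrate = 7+8+2+3 = 20 sets the finish at 20 days.
Without Pressure→Rollout, Rollout's earliest start moves from 15 to 0.
The longest chain is now Fabricate→Pressure→StaticFire→Integrate = 7+8+2+3 = 20, so the rocket test takes 20 days.

20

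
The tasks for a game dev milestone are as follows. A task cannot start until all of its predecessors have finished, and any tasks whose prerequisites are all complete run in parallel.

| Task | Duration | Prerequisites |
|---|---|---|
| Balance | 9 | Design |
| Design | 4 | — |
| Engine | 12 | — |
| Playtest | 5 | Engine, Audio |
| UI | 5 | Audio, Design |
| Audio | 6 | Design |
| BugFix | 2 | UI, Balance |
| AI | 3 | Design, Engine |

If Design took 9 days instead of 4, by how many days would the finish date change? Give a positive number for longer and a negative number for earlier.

5

As given, the longest chain is Design→Audio→UI→BugFix = 4+6+5+2 = 17, so the finish is 17 days.
Design lies on that path, so at 9 days the path becomes 22 days.
No other chain overtakes it, so the finish is 22 days.
Change in finish: 22 − 17 = +5 days.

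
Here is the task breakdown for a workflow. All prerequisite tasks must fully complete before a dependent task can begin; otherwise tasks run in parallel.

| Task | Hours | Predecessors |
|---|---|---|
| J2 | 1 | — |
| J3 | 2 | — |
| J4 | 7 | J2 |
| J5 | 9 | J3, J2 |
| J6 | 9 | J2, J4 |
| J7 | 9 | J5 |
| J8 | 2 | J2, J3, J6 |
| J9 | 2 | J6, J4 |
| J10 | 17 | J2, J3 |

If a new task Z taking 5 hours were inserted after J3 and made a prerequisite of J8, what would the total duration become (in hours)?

20

Originally the schedule takes 20 hours.
With Z inserted, J8 now waits for max(J2, J3, J6, Z).
New critical path: J3→J5→J7 = 2+9+9 = 20 ⇒ 20 hours.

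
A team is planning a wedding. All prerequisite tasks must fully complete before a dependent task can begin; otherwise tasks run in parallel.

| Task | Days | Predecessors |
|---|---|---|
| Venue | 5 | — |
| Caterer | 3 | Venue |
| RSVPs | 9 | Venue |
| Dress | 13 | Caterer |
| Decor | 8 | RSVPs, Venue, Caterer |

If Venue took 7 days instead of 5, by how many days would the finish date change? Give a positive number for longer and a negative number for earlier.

As given, the longest chain is Venue→RSVPs→Decor = 5+9+8 = 22, so the finish is 22 days.
Venue lies on that path, so at 7 days the path becomes 24 days.
That remains the longest chain; total 24 days.
Change in finish: 24 − 22 = +2 days.

2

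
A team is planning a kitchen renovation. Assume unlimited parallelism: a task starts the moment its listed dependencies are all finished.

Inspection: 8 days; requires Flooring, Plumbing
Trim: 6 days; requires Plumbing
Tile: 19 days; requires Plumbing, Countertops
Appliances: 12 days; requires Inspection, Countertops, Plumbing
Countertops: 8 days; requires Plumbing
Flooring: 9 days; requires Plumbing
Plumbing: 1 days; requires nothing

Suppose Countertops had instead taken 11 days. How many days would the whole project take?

31

Baseline: Plumbing→Flooring→Inspection→Appliances = 1+9+8+12 = 30 → 30 days.
Countertops is off the critical path — its longest chain is 28 days, giving 2 of slack.
New critical path: Plumbing→Countertops→Tile = 1+11+19 = 31 ⇒ 31 days.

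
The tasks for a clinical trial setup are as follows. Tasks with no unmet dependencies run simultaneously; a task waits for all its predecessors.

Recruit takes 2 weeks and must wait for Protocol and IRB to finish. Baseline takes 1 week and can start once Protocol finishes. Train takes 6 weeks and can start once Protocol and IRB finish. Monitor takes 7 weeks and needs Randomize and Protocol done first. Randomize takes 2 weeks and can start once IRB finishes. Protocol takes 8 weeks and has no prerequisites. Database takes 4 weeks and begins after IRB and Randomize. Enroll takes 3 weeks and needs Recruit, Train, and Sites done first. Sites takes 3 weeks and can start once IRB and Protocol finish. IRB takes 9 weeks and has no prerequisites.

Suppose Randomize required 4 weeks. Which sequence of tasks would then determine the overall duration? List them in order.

IRB, Randomize, Monitor

Actual critical path: IRB→Randomize→Monitor = 9+2+7 = 18 ⇒ 18 weeks.
Randomize lies on that path, so at 4 weeks the path becomes 20 weeks.
That remains the longest chain; total 20 weeks.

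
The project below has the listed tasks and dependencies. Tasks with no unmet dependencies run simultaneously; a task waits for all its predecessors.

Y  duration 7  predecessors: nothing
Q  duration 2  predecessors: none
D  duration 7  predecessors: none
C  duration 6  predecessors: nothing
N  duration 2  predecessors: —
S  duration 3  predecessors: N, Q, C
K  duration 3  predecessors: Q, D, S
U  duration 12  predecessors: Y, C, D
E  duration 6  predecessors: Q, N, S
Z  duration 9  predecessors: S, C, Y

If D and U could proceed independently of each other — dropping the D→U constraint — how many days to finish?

19

With the dependency in place, Y→U = 7+12 = 19 sets the finish at 19 days.
Dropping D→U doesn't change U's earliest start (7); another predecessor still binds.
New critical path: Y→U = 7+12 = 19 ⇒ 19 days.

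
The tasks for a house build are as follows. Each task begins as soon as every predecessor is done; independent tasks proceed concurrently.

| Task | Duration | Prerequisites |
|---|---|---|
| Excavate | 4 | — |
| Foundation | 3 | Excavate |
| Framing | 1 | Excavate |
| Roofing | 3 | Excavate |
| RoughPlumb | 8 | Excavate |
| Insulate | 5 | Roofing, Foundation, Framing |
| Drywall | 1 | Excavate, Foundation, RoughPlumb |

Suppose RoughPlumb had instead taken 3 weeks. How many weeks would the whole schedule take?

Critical path before the change: Excavate→RoughPlumb→Drywall = 4+8+1 = 13 giving 13 weeks.
Since RoughPlumb is critical, the -5 change carries straight to that chain (now 8 weeks).
The binding chain switches to Excavate→Foundation→Insulate = 4+3+5 = 12; finish 12 weeks.

12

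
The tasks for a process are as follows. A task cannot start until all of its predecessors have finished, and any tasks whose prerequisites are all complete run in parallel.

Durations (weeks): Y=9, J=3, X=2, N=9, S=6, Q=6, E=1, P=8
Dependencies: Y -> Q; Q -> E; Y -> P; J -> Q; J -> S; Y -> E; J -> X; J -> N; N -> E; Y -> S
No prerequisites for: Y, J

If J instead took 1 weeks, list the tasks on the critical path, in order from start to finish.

Y, P

Critical path before the change: Y→P = 9+8 = 17 giving 17 weeks.
J has 4 weeks of float (longest path through it is 13).
That remains the longest chain; total 17 weeks.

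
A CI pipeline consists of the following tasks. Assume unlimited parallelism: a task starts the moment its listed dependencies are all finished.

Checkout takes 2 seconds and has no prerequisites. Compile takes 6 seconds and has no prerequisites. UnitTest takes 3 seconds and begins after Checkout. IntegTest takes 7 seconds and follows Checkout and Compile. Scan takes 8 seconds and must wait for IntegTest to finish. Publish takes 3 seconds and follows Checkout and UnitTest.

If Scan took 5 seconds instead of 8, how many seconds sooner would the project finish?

The binding path is Compile→IntegTest→Scan = 6+7+8 = 21; finish at 21 seconds.
Scan is on the critical path; changing it to 5 makes that path 18 seconds.
The critical path is still Compile→IntegTest→Scan; finish is now 18 seconds.
Change in finish: 18 − 21 = -3 seconds.

3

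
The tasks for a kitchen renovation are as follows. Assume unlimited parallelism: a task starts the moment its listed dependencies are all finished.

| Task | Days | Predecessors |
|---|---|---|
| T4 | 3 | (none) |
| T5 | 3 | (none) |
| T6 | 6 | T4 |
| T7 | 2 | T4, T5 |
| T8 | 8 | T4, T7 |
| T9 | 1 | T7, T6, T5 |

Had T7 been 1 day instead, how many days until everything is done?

12

Baseline: T4→T7→T8 = 3+2+8 = 13 → 13 days.
T7 lies on that path, so at 1 day the path becomes 12 days.
No other chain overtakes it, so the finish is 12 days.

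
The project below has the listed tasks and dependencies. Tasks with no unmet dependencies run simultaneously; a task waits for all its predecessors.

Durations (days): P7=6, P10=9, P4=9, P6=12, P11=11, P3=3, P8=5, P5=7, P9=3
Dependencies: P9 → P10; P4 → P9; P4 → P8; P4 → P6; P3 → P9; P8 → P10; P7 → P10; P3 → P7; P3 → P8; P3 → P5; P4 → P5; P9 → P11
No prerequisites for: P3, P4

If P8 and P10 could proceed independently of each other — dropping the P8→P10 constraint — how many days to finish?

23

Before: longest chain P4→P8→P10 = 9+5+9 = 23, finish 23.
Without P8→P10, P10's earliest start moves from 14 to 12.
After: P4→P9→P11 = 9+3+11 = 23 → 23 days.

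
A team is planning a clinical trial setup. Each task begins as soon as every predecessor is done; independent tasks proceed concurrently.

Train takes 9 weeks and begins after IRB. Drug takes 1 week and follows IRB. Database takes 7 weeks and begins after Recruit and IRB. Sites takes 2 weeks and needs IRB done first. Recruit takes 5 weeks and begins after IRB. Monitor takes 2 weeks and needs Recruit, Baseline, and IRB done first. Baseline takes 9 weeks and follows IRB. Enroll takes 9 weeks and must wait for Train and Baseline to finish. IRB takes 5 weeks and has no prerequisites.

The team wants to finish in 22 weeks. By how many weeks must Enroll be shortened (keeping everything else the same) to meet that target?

Current finish: 23 weeks; target: 22.
Enroll is on every critical path, so each week cut from Enroll cuts the finish by one (this holds down to a finish of 17).
Need 23 − 22 = 1 week off Enroll → Enroll becomes 8 weeks, finish becomes 22.

1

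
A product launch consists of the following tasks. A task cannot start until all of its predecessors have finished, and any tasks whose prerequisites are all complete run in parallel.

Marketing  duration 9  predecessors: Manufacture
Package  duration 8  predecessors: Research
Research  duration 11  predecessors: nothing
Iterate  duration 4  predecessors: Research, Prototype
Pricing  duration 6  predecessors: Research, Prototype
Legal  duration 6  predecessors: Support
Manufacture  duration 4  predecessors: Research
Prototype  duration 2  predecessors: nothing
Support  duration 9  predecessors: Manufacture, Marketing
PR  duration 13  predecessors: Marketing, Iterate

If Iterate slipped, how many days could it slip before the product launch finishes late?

11

Critical path: Research→Manufacture→Marketing→Support→Legal = 11+4+9+9+6 = 39, so the finish is 39 days.
Longest path through Iterate: 28 days (earliest finish 15, latest finish 26).
So Iterate can slip 26 − 15 = 11 days.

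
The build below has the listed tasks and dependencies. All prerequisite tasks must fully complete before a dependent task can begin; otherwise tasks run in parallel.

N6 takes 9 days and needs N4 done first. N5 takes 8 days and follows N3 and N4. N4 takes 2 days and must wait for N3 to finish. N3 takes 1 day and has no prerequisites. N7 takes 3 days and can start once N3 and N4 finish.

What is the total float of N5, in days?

1

The longest chain is N3→N4→N6 = 1+2+9 = 12; overall finish 12 days.
N5 finishes as early as 11 and must finish by 12.
So N5 can slip 12 − 11 = 1 day.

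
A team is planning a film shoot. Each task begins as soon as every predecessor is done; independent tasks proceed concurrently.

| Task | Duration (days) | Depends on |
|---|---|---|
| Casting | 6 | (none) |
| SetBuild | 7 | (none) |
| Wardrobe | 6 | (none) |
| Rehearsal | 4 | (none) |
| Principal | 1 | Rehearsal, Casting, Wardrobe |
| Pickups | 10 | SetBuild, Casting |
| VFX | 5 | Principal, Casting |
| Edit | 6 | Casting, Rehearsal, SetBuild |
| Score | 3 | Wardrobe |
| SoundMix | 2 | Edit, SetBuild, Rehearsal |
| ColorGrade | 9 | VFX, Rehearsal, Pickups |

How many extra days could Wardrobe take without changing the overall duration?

5

SetBuild→Pickups→ColorGrade = 7+10+9 = 26 sets the makespan at 26 days.
The longest chain containing Wardrobe totals 21 days.
So Wardrobe can slip 11 − 6 = 5 days.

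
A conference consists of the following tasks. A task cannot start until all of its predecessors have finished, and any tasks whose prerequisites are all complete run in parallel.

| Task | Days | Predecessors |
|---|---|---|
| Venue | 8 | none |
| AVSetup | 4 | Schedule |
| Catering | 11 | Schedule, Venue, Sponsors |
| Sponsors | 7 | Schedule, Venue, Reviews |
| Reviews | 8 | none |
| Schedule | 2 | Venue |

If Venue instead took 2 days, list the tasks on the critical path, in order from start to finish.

Reviews, Sponsors, Catering

Actual critical path: Venue→Schedule→Sponsors→Catering = 8+2+7+11 = 28 ⇒ 28 days.
Venue lies on that path, so at 2 days the path becomes 22 days.
Now Reviews→Sponsors→Catering = 8+7+11 = 26 is longest, so the finish becomes 26 days.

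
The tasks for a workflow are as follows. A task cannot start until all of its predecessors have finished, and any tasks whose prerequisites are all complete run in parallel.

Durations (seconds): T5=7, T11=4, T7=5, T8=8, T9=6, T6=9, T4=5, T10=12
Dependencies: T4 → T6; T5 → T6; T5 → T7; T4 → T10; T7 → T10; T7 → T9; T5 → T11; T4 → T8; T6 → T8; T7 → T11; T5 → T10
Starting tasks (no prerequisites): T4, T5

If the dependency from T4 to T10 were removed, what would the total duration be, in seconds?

24

Before: longest chain T5→T6→T8 = 7+9+8 = 24, finish 24.
Dropping T4→T10 doesn't change T10's earliest start (12); another predecessor still binds.
New critical path: T5→T6→T8 = 7+9+8 = 24 ⇒ 24 seconds.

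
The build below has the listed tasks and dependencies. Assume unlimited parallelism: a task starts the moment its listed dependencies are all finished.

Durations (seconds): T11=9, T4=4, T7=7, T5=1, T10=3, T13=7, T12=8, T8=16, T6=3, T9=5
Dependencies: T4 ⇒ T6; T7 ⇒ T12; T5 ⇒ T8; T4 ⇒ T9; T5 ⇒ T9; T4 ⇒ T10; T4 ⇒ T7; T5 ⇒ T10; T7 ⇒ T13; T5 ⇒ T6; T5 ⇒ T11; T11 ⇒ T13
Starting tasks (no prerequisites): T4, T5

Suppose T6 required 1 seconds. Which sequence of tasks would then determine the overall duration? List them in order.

Actual critical path: T4→T7→T12 = 4+7+8 = 19 ⇒ 19 seconds.
T6 is off the critical path — its longest chain is 7 seconds, giving 12 of slack.
That remains the longest chain; total 19 seconds.

T4, T7, T12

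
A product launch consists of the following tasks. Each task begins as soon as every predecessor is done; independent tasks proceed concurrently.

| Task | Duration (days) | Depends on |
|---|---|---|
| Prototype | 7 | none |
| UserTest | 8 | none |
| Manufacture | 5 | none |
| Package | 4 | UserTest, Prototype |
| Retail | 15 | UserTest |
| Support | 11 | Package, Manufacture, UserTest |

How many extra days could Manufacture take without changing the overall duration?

7

Critical path: UserTest→Package→Support = 8+4+11 = 23, so the finish is 23 days.
Manufacture finishes as early as 5 and must finish by 12.
Float = 23 − 16 = 7.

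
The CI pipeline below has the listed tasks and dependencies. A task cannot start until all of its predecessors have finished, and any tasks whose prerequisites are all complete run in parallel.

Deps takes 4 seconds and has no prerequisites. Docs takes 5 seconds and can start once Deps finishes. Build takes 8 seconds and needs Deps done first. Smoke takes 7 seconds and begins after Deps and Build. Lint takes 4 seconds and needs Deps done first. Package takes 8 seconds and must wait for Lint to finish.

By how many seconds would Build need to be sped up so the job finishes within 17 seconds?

Current finish: 19 seconds; target: 17.
Build is on every critical path, so each second cut from Build cuts the finish by one (this holds down to a finish of 16).
Need 19 − 17 = 2 seconds off Build → Build becomes 6 seconds, finish becomes 17.

2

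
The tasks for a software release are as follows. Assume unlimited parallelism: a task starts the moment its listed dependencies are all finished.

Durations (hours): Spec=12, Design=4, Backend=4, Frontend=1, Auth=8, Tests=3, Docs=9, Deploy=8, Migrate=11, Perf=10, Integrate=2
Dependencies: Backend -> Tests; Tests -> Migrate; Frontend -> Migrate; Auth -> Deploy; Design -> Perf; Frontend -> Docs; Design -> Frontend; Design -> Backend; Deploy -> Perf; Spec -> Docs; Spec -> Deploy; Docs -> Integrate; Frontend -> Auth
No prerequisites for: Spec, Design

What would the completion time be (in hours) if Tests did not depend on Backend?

Before: longest chain Design→Frontend→Auth→Deploy→Perf = 4+1+8+8+10 = 31, finish 31.
Without Backend→Tests, Tests's earliest start moves from 8 to 0.
New critical path: Design→Frontend→Auth→Deploy→Perf = 4+1+8+8+10 = 31 ⇒ 31 hours.

31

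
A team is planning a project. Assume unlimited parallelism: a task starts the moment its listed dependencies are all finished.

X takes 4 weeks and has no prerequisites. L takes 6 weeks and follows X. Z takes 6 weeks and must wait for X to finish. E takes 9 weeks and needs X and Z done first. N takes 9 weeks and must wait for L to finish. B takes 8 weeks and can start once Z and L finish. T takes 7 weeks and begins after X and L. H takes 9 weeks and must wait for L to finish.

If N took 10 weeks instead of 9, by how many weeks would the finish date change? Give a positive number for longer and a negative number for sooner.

1

Baseline: X→L→N = 4+6+9 = 19 → 19 weeks.
N lies on that path, so at 10 weeks the path becomes 20 weeks.
The critical path is still X→L→N; finish is now 20 weeks.
Change in finish: 20 − 19 = +1 weeks.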